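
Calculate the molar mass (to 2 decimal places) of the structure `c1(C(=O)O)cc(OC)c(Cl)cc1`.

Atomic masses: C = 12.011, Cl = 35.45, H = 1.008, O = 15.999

Molecular formula: C8H7ClO3.
M = 8×12.011 + 1×35.45 + 7×1.008 + 3×15.999 = 186.59 g/mol.

186.59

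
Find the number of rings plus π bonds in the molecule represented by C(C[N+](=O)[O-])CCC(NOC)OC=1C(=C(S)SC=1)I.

4

Molecular formula from the SMILES: C10H15IN2O4S2.
DoU = (2C + 2 + N − H − X)/2 = (2·10 + 2 + 2 − 15 − 1)/2 = 8/2 = 4.
(Structurally: 1 ring(s) + 3 π bond(s) = 4.)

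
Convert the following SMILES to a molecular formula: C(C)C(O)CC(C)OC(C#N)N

Heavy atoms from the SMILES: 8 C, 2 N, 2 O.
Implicit hydrogens by atom environment:
  3 × C: 1 H each → 3
  2 × C: 3 H each → 6
  2 × C: 2 H each → 4
  1 × C: no H
  1 × N: 2 H
  1 × N: no H
  1 × O: 1 H
  1 × O: no H
  Total hydrogens = 16.
Molecular formula: C8H16N2O2

C8H16N2O2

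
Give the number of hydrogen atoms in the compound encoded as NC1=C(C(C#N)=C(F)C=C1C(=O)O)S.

Hydrogens are implicit in SMILES; fill each atom to its normal valence:
  5 × C (aromatic): no H
  2 × C: no H
  1 × C (aromatic): 1 H
  1 × F: no H
  1 × N: 2 H
  1 × N: no H
  1 × O: 1 H
  1 × O: no H
  1 × S: 1 H
  Total hydrogens = 5.

5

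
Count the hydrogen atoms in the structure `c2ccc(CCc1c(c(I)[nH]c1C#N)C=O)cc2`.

11

Hydrogens are implicit in SMILES; fill each atom to its normal valence:
  5 × C (aromatic): 1 H each → 5
  5 × C (aromatic): no H
  2 × C: 2 H each → 4
  1 × C: 1 H
  1 × C: no H
  1 × I: no H
  1 × N (aromatic): 1 H
  1 × N: no H
  1 × O: no H
  Total hydrogens = 11.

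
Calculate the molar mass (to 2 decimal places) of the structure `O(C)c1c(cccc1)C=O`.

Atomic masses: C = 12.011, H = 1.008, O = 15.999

Molecular formula: C8H8O2.
M = 8×12.011 + 8×1.008 + 2×15.999 = 136.15 g/mol.

136.15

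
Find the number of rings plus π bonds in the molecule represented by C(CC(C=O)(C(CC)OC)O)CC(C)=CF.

Molecular formula from the SMILES: C12H21FO3.
DoU = (2C + 2 + N − H − X)/2 = (2·12 + 2 + 0 − 21 − 1)/2 = 4/2 = 2.
(Structurally: 0 ring(s) + 2 π bond(s) = 2.)

2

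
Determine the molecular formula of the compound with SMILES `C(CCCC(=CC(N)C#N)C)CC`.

C11H20N2

Heavy atoms from the SMILES: 11 C, 2 N.
Implicit hydrogens by atom environment:
  5 × C: 2 H each → 10
  2 × C: 3 H each → 6
  2 × C: 1 H each → 2
  2 × C: no H
  1 × N: 2 H
  1 × N: no H
  Total hydrogens = 20.
Molecular formula: C11H20N2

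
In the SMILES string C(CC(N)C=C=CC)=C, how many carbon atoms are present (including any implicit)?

8

The symbol for carbon appears 8 times in the SMILES.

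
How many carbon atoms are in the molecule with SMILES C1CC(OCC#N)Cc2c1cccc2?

The symbol for carbon appears 12 times in the SMILES. Lowercase c denotes aromatic carbon and counts toward C.

12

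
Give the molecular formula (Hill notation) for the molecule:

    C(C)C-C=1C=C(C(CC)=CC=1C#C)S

Heavy atoms from the SMILES: 13 C, 1 S.
Implicit hydrogens by atom environment:
  4 × C (aromatic): no H
  3 × C: 2 H each → 6
  2 × C: 3 H each → 6
  2 × C (aromatic): 1 H each → 2
  1 × C: 1 H
  1 × C: no H
  1 × S: 1 H
  Total hydrogens = 16.
Molecular formula: C13H16S

C13H16S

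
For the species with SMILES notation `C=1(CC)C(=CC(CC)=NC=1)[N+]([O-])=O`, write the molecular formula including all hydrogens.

C9H12N2O2

Heavy atoms from the SMILES: 9 C, 2 N, 2 O.
Implicit hydrogens by atom environment:
  3 × C (aromatic): no H
  2 × C: 3 H each → 6
  2 × C: 2 H each → 4
  2 × C (aromatic): 1 H each → 2
  1 × N (aromatic): no H
  1 × N (charge +1): no H
  1 × O: no H
  1 × O (charge -1): no H
  Total hydrogens = 12.
Molecular formula: C9H12N2O2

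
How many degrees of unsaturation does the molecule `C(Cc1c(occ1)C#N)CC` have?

Molecular formula from the SMILES: C9H11NO.
DoU = (2C + 2 + N − H − X)/2 = (2·9 + 2 + 1 − 11 − 0)/2 = 10/2 = 5.
(Structurally: 1 ring(s) + 4 π bond(s) = 5.)

5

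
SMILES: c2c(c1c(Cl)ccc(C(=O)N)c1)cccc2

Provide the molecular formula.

C13H10ClNO

Heavy atoms from the SMILES: 13 C, 1 Cl, 1 N, 1 O.
Implicit hydrogens by atom environment:
  8 × C (aromatic): 1 H each → 8
  4 × C (aromatic): no H
  1 × C: no H
  1 × Cl: no H
  1 × N: 2 H
  1 × O: no H
  Total hydrogens = 10.
Molecular formula: C13H10ClNO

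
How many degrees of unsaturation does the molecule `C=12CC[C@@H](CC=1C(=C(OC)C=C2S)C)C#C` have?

7

Molecular formula from the SMILES: C14H16OS.
DoU = (2C + 2 + N − H − X)/2 = (2·14 + 2 + 0 − 16 − 0)/2 = 14/2 = 7.
(Structurally: 2 ring(s) + 5 π bond(s) = 7.)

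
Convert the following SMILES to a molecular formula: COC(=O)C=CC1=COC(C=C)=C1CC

Heavy atoms from the SMILES: 12 C, 3 O.
Implicit hydrogens by atom environment:
  3 × C: 1 H each → 3
  3 × C (aromatic): no H
  2 × C: 3 H each → 6
  2 × C: 2 H each → 4
  2 × O: no H
  1 × C (aromatic): 1 H
  1 × C: no H
  1 × O (aromatic): no H
  Total hydrogens = 14.
Molecular formula: C12H14O3

C12H14O3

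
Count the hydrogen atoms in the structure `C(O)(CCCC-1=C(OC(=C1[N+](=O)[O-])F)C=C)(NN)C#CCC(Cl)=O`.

Hydrogens are implicit in SMILES; fill each atom to its normal valence:
  5 × C: 2 H each → 10
  4 × C (aromatic): no H
  4 × C: no H
  2 × O: no H
  1 × C: 1 H
  1 × Cl: no H
  1 × F: no H
  1 × N: 2 H
  1 × N: 1 H
  1 × N (charge +1): no H
  1 × O: 1 H
  1 × O (aromatic): no H
  1 × O (charge -1): no H
  Total hydrogens = 15.

15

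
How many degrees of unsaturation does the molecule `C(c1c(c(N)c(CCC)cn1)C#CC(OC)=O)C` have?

7

Molecular formula from the SMILES: C14H18N2O2.
DoU = (2C + 2 + N − H − X)/2 = (2·14 + 2 + 2 − 18 − 0)/2 = 14/2 = 7.
(Structurally: 1 ring(s) + 6 π bond(s) = 7.)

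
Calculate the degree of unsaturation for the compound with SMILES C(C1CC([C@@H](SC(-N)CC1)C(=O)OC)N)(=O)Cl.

Molecular formula from the SMILES: C10H17ClN2O3S.
DoU = (2C + 2 + N − H − X)/2 = (2·10 + 2 + 2 − 17 − 1)/2 = 6/2 = 3.
(Structurally: 1 ring(s) + 2 π bond(s) = 3.)

3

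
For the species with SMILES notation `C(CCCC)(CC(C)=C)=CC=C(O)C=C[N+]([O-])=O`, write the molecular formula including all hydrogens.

C14H21NO3

Heavy atoms from the SMILES: 14 C, 1 N, 3 O.
Implicit hydrogens by atom environment:
  5 × C: 2 H each → 10
  4 × C: 1 H each → 4
  3 × C: no H
  2 × C: 3 H each → 6
  1 × N (charge +1): no H
  1 × O: 1 H
  1 × O: no H
  1 × O (charge -1): no H
  Total hydrogens = 21.
Molecular formula: C14H21NO3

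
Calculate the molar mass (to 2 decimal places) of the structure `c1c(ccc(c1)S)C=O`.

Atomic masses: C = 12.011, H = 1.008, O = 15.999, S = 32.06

138.18

Molecular formula: C7H6OS.
M = 7×12.011 + 6×1.008 + 1×15.999 + 1×32.06 = 138.18 g/mol.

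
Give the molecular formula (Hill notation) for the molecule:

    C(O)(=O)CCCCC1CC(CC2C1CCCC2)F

Heavy atoms from the SMILES: 15 C, 1 F, 2 O.
Implicit hydrogens by atom environment:
  10 × C: 2 H each → 20
  4 × C: 1 H each → 4
  1 × C: no H
  1 × F: no H
  1 × O: 1 H
  1 × O: no H
  Total hydrogens = 25.
Molecular formula: C15H25FO2

C15H25FO2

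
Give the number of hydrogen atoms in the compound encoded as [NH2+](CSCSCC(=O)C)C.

Hydrogens are implicit in SMILES; fill each atom to its normal valence:
  3 × C: 2 H each → 6
  2 × C: 3 H each → 6
  2 × S: no H
  1 × C: no H
  1 × N (charge +1): 2 H
  1 × O: no H
  Total hydrogens = 14.

14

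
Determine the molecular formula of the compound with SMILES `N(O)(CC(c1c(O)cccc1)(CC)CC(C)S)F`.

Heavy atoms from the SMILES: 13 C, 1 F, 1 N, 2 O, 1 S.
Implicit hydrogens by atom environment:
  4 × C (aromatic): 1 H each → 4
  3 × C: 2 H each → 6
  2 × C: 3 H each → 6
  2 × C (aromatic): no H
  2 × O: 1 H each → 2
  1 × C: 1 H
  1 × C: no H
  1 × F: no H
  1 × N: no H
  1 × S: 1 H
  Total hydrogens = 20.
Molecular formula: C13H20FNO2S

C13H20FNO2S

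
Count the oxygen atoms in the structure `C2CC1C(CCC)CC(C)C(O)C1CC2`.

1

The symbol for oxygen appears 1 time in the SMILES.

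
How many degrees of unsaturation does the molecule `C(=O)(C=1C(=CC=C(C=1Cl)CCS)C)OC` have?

5

Molecular formula from the SMILES: C11H13ClO2S.
DoU = (2C + 2 + N − H − X)/2 = (2·11 + 2 + 0 − 13 − 1)/2 = 10/2 = 5.
(Structurally: 1 ring(s) + 4 π bond(s) = 5.)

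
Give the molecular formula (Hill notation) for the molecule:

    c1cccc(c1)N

Heavy atoms from the SMILES: 6 C, 1 N.
Implicit hydrogens by atom environment:
  5 × C (aromatic): 1 H each → 5
  1 × C (aromatic): no H
  1 × N: 2 H
  Total hydrogens = 7.
Molecular formula: C6H7N

C6H7N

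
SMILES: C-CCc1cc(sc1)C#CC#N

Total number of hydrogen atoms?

Hydrogens are implicit in SMILES; fill each atom to its normal valence:
  3 × C: no H
  2 × C: 2 H each → 4
  2 × C (aromatic): 1 H each → 2
  2 × C (aromatic): no H
  1 × C: 3 H
  1 × N: no H
  1 × S (aromatic): no H
  Total hydrogens = 9.

9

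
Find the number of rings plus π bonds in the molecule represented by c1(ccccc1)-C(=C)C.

Molecular formula from the SMILES: C9H10.
DoU = (2C + 2 + N − H − X)/2 = (2·9 + 2 + 0 − 10 − 0)/2 = 10/2 = 5.
(Structurally: 1 ring(s) + 4 π bond(s) = 5.)

5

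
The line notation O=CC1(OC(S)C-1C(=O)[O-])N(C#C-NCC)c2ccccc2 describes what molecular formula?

Heavy atoms from the SMILES: 15 C, 2 N, 4 O, 1 S.
Implicit hydrogens by atom environment:
  5 × C (aromatic): 1 H each → 5
  4 × C: no H
  3 × C: 1 H each → 3
  3 × O: no H
  1 × C: 3 H
  1 × C: 2 H
  1 × C (aromatic): no H
  1 × N: 1 H
  1 × N: no H
  1 × O (charge -1): no H
  1 × S: 1 H
  Total hydrogens = 15.
Net charge -1.
Molecular formula: C15H15N2O4S-

C15H15N2O4S-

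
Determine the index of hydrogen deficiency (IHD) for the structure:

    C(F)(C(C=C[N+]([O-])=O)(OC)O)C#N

4

Molecular formula from the SMILES: C6H7FN2O4.
DoU = (2C + 2 + N − H − X)/2 = (2·6 + 2 + 2 − 7 − 1)/2 = 8/2 = 4.
(Structurally: 0 ring(s) + 4 π bond(s) = 4.)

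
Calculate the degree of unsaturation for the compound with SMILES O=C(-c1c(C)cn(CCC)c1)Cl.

Molecular formula from the SMILES: C9H12ClNO.
DoU = (2C + 2 + N − H − X)/2 = (2·9 + 2 + 1 − 12 − 1)/2 = 8/2 = 4.
(Structurally: 1 ring(s) + 3 π bond(s) = 4.)

4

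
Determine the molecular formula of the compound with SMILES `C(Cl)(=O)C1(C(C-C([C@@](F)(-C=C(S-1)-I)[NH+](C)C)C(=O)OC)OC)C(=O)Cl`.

C14H18Cl2FINO5S+

Heavy atoms from the SMILES: 14 C, 2 Cl, 1 F, 1 I, 1 N, 5 O, 1 S.
Implicit hydrogens by atom environment:
  6 × C: no H
  5 × O: no H
  4 × C: 3 H each → 12
  3 × C: 1 H each → 3
  2 × Cl: no H
  1 × C: 2 H
  1 × F: no H
  1 × I: no H
  1 × N (charge +1): 1 H
  1 × S: no H
  Total hydrogens = 18.
Net charge +1.
Molecular formula: C14H18Cl2FINO5S+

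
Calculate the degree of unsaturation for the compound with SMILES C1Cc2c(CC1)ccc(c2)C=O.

Molecular formula from the SMILES: C11H12O.
DoU = (2C + 2 + N − H − X)/2 = (2·11 + 2 + 0 − 12 − 0)/2 = 12/2 = 6.
(Structurally: 2 ring(s) + 4 π bond(s) = 6.)

6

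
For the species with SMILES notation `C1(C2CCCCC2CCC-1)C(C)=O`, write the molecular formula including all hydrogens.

C12H20O

Heavy atoms from the SMILES: 12 C, 1 O.
Implicit hydrogens by atom environment:
  7 × C: 2 H each → 14
  3 × C: 1 H each → 3
  1 × C: 3 H
  1 × C: no H
  1 × O: no H
  Total hydrogens = 20.
Molecular formula: C12H20O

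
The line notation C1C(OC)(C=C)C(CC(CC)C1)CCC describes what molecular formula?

C14H26O

Heavy atoms from the SMILES: 14 C, 1 O.
Implicit hydrogens by atom environment:
  7 × C: 2 H each → 14
  3 × C: 3 H each → 9
  3 × C: 1 H each → 3
  1 × C: no H
  1 × O: no H
  Total hydrogens = 26.
Molecular formula: C14H26O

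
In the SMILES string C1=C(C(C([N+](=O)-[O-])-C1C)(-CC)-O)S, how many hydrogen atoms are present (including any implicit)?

Hydrogens are implicit in SMILES; fill each atom to its normal valence:
  3 × C: 1 H each → 3
  2 × C: 3 H each → 6
  2 × C: no H
  1 × C: 2 H
  1 × N (charge +1): no H
  1 × O: 1 H
  1 × O: no H
  1 × O (charge -1): no H
  1 × S: 1 H
  Total hydrogens = 13.

13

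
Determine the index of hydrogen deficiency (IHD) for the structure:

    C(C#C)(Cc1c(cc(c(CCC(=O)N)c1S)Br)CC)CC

7

Molecular formula from the SMILES: C17H22BrNOS.
DoU = (2C + 2 + N − H − X)/2 = (2·17 + 2 + 1 − 22 − 1)/2 = 14/2 = 7.
(Structurally: 1 ring(s) + 6 π bond(s) = 7.)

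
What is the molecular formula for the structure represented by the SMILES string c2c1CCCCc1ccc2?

C10H12

Heavy atoms from the SMILES: 10 C.
Implicit hydrogens by atom environment:
  4 × C: 2 H each → 8
  4 × C (aromatic): 1 H each → 4
  2 × C (aromatic): no H
  Total hydrogens = 12.
Molecular formula: C10H12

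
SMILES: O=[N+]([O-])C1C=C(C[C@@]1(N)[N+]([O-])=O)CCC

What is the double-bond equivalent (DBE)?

Molecular formula from the SMILES: C8H13N3O4.
DoU = (2C + 2 + N − H − X)/2 = (2·8 + 2 + 3 − 13 − 0)/2 = 8/2 = 4.
(Structurally: 1 ring(s) + 3 π bond(s) = 4.)

4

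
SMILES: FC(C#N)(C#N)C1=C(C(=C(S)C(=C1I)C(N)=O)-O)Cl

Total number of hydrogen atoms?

Hydrogens are implicit in SMILES; fill each atom to its normal valence:
  6 × C (aromatic): no H
  4 × C: no H
  2 × N: no H
  1 × Cl: no H
  1 × F: no H
  1 × I: no H
  1 × N: 2 H
  1 × O: 1 H
  1 × O: no H
  1 × S: 1 H
  Total hydrogens = 4.

4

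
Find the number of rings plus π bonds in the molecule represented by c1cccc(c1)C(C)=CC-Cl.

5

Molecular formula from the SMILES: C10H11Cl.
DoU = (2C + 2 + N − H − X)/2 = (2·10 + 2 + 0 − 11 − 1)/2 = 10/2 = 5.
(Structurally: 1 ring(s) + 4 π bond(s) = 5.)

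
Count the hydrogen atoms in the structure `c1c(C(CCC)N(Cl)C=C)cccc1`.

16

Hydrogens are implicit in SMILES; fill each atom to its normal valence:
  5 × C (aromatic): 1 H each → 5
  3 × C: 2 H each → 6
  2 × C: 1 H each → 2
  1 × C: 3 H
  1 × C (aromatic): no H
  1 × Cl: no H
  1 × N: no H
  Total hydrogens = 16.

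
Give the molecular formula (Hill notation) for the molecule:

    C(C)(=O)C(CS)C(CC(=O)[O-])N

C7H12NO3S-

Heavy atoms from the SMILES: 7 C, 1 N, 3 O, 1 S.
Implicit hydrogens by atom environment:
  2 × C: 2 H each → 4
  2 × C: 1 H each → 2
  2 × C: no H
  2 × O: no H
  1 × C: 3 H
  1 × N: 2 H
  1 × O (charge -1): no H
  1 × S: 1 H
  Total hydrogens = 12.
Net charge -1.
Molecular formula: C7H12NO3S-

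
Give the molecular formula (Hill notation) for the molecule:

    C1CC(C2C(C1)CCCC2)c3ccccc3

C16H22

Heavy atoms from the SMILES: 16 C.
Implicit hydrogens by atom environment:
  7 × C: 2 H each → 14
  5 × C (aromatic): 1 H each → 5
  3 × C: 1 H each → 3
  1 × C (aromatic): no H
  Total hydrogens = 22.
Molecular formula: C16H22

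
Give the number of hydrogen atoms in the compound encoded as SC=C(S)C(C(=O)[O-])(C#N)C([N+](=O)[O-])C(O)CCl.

Hydrogens are implicit in SMILES; fill each atom to its normal valence:
  4 × C: no H
  3 × C: 1 H each → 3
  2 × O: no H
  2 × O (charge -1): no H
  2 × S: 1 H each → 2
  1 × C: 2 H
  1 × Cl: no H
  1 × N: no H
  1 × N (charge +1): no H
  1 × O: 1 H
  Total hydrogens = 8.

8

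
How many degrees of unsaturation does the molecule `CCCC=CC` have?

1

Molecular formula from the SMILES: C6H12.
DoU = (2C + 2 + N − H − X)/2 = (2·6 + 2 + 0 − 12 − 0)/2 = 2/2 = 1.
(Structurally: 0 ring(s) + 1 π bond(s) = 1.)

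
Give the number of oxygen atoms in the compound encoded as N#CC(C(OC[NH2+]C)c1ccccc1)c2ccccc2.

1

The symbol for oxygen appears 1 time in the SMILES.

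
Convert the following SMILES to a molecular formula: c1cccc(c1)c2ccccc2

Heavy atoms from the SMILES: 12 C.
Implicit hydrogens by atom environment:
  10 × C (aromatic): 1 H each → 10
  2 × C (aromatic): no H
  Total hydrogens = 10.
Molecular formula: C12H10

C12H10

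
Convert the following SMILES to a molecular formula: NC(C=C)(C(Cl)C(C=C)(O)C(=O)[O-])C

Heavy atoms from the SMILES: 9 C, 1 Cl, 1 N, 3 O.
Implicit hydrogens by atom environment:
  3 × C: 1 H each → 3
  3 × C: no H
  2 × C: 2 H each → 4
  1 × C: 3 H
  1 × Cl: no H
  1 × N: 2 H
  1 × O: 1 H
  1 × O: no H
  1 × O (charge -1): no H
  Total hydrogens = 13.
Net charge -1.
Molecular formula: C9H13ClNO3-

C9H13ClNO3-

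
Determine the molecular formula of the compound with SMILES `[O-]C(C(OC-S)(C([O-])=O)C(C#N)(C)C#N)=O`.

Heavy atoms from the SMILES: 8 C, 2 N, 5 O, 1 S.
Implicit hydrogens by atom environment:
  6 × C: no H
  3 × O: no H
  2 × N: no H
  2 × O (charge -1): no H
  1 × C: 3 H
  1 × C: 2 H
  1 × S: 1 H
  Total hydrogens = 6.
Net charge -2.
Molecular formula: [C8H6N2O5S]2-

[C8H6N2O5S]2-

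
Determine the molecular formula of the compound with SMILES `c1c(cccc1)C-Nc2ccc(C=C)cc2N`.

C15H16N2

Heavy atoms from the SMILES: 15 C, 2 N.
Implicit hydrogens by atom environment:
  8 × C (aromatic): 1 H each → 8
  4 × C (aromatic): no H
  2 × C: 2 H each → 4
  1 × C: 1 H
  1 × N: 2 H
  1 × N: 1 H
  Total hydrogens = 16.
Molecular formula: C15H16N2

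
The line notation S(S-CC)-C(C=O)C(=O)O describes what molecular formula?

C5H8O3S2

Heavy atoms from the SMILES: 5 C, 3 O, 2 S.
Implicit hydrogens by atom environment:
  2 × C: 1 H each → 2
  2 × O: no H
  2 × S: no H
  1 × C: 3 H
  1 × C: 2 H
  1 × C: no H
  1 × O: 1 H
  Total hydrogens = 8.
Molecular formula: C5H8O3S2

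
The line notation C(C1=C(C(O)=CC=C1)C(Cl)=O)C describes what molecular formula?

Heavy atoms from the SMILES: 9 C, 1 Cl, 2 O.
Implicit hydrogens by atom environment:
  3 × C (aromatic): 1 H each → 3
  3 × C (aromatic): no H
  1 × C: 3 H
  1 × C: 2 H
  1 × C: no H
  1 × Cl: no H
  1 × O: 1 H
  1 × O: no H
  Total hydrogens = 9.
Molecular formula: C9H9ClO2

C9H9ClO2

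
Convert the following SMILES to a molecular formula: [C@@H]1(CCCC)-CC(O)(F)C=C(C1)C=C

C12H19FO

Heavy atoms from the SMILES: 12 C, 1 F, 1 O.
Implicit hydrogens by atom environment:
  6 × C: 2 H each → 12
  3 × C: 1 H each → 3
  2 × C: no H
  1 × C: 3 H
  1 × F: no H
  1 × O: 1 H
  Total hydrogens = 19.
Molecular formula: C12H19FO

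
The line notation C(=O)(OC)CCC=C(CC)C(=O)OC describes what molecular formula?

C10H16O4

Heavy atoms from the SMILES: 10 C, 4 O.
Implicit hydrogens by atom environment:
  4 × O: no H
  3 × C: 3 H each → 9
  3 × C: 2 H each → 6
  3 × C: no H
  1 × C: 1 H
  Total hydrogens = 16.
Molecular formula: C10H16O4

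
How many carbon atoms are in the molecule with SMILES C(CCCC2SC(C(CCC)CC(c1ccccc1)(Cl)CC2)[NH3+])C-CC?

23

The symbol for carbon appears 23 times in the SMILES. Lowercase c denotes aromatic carbon and counts toward C.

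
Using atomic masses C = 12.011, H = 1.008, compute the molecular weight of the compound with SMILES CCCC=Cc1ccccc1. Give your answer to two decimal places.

Molecular formula: C11H14.
M = 11×12.011 + 14×1.008 = 146.23 g/mol.

146.23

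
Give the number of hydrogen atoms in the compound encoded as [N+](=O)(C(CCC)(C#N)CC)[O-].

Hydrogens are implicit in SMILES; fill each atom to its normal valence:
  3 × C: 2 H each → 6
  2 × C: 3 H each → 6
  2 × C: no H
  1 × N: no H
  1 × N (charge +1): no H
  1 × O: no H
  1 × O (charge -1): no H
  Total hydrogens = 12.

12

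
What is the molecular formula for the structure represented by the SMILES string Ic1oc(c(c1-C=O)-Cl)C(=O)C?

Heavy atoms from the SMILES: 7 C, 1 Cl, 1 I, 3 O.
Implicit hydrogens by atom environment:
  4 × C (aromatic): no H
  2 × O: no H
  1 × C: 3 H
  1 × C: 1 H
  1 × C: no H
  1 × Cl: no H
  1 × I: no H
  1 × O (aromatic): no H
  Total hydrogens = 4.
Molecular formula: C7H4ClIO3

C7H4ClIO3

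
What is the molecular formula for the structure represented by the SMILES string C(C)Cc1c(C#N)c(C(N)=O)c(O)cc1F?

C11H11FN2O2

Heavy atoms from the SMILES: 11 C, 1 F, 2 N, 2 O.
Implicit hydrogens by atom environment:
  5 × C (aromatic): no H
  2 × C: 2 H each → 4
  2 × C: no H
  1 × C: 3 H
  1 × C (aromatic): 1 H
  1 × F: no H
  1 × N: 2 H
  1 × N: no H
  1 × O: 1 H
  1 × O: no H
  Total hydrogens = 11.
Molecular formula: C11H11FN2O2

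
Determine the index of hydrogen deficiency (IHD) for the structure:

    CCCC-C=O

Molecular formula from the SMILES: C5H10O.
DoU = (2C + 2 + N − H − X)/2 = (2·5 + 2 + 0 − 10 − 0)/2 = 2/2 = 1.
(Structurally: 0 ring(s) + 1 π bond(s) = 1.)

1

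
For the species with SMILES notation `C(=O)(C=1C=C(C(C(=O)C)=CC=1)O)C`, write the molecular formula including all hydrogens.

Heavy atoms from the SMILES: 10 C, 3 O.
Implicit hydrogens by atom environment:
  3 × C (aromatic): 1 H each → 3
  3 × C (aromatic): no H
  2 × C: 3 H each → 6
  2 × C: no H
  2 × O: no H
  1 × O: 1 H
  Total hydrogens = 10.
Molecular formula: C10H10O3

C10H10O3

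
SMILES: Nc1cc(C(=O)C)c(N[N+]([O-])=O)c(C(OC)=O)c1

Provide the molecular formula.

C10H11N3O5

Heavy atoms from the SMILES: 10 C, 3 N, 5 O.
Implicit hydrogens by atom environment:
  4 × C (aromatic): no H
  4 × O: no H
  2 × C: 3 H each → 6
  2 × C (aromatic): 1 H each → 2
  2 × C: no H
  1 × N: 2 H
  1 × N: 1 H
  1 × N (charge +1): no H
  1 × O (charge -1): no H
  Total hydrogens = 11.
Molecular formula: C10H11N3O5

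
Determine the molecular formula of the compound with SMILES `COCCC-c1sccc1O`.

Heavy atoms from the SMILES: 8 C, 2 O, 1 S.
Implicit hydrogens by atom environment:
  3 × C: 2 H each → 6
  2 × C (aromatic): 1 H each → 2
  2 × C (aromatic): no H
  1 × C: 3 H
  1 × O: 1 H
  1 × O: no H
  1 × S (aromatic): no H
  Total hydrogens = 12.
Molecular formula: C8H12O2S

C8H12O2S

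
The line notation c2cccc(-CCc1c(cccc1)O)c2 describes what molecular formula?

Heavy atoms from the SMILES: 14 C, 1 O.
Implicit hydrogens by atom environment:
  9 × C (aromatic): 1 H each → 9
  3 × C (aromatic): no H
  2 × C: 2 H each → 4
  1 × O: 1 H
  Total hydrogens = 14.
Molecular formula: C14H14O

C14H14O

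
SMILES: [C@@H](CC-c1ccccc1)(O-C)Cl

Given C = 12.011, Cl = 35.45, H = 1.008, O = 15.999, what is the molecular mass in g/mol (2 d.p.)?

Molecular formula: C10H13ClO.
M = 10×12.011 + 1×35.45 + 13×1.008 + 1×15.999 = 184.66 g/mol.

184.66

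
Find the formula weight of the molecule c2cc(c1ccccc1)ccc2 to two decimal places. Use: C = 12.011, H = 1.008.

154.21

Molecular formula: C12H10.
M = 12×12.011 + 10×1.008 = 154.21 g/mol.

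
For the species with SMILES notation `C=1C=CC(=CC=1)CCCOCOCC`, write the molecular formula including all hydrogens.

C12H18O2

Heavy atoms from the SMILES: 12 C, 2 O.
Implicit hydrogens by atom environment:
  5 × C: 2 H each → 10
  5 × C (aromatic): 1 H each → 5
  2 × O: no H
  1 × C: 3 H
  1 × C (aromatic): no H
  Total hydrogens = 18.
Molecular formula: C12H18O2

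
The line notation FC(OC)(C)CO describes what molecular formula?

Heavy atoms from the SMILES: 4 C, 1 F, 2 O.
Implicit hydrogens by atom environment:
  2 × C: 3 H each → 6
  1 × C: 2 H
  1 × C: no H
  1 × F: no H
  1 × O: 1 H
  1 × O: no H
  Total hydrogens = 9.
Molecular formula: C4H9FO2

C4H9FO2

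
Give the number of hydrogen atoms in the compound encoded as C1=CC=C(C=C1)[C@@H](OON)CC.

13

Hydrogens are implicit in SMILES; fill each atom to its normal valence:
  5 × C (aromatic): 1 H each → 5
  2 × O: no H
  1 × C: 3 H
  1 × C: 2 H
  1 × C: 1 H
  1 × C (aromatic): no H
  1 × N: 2 H
  Total hydrogens = 13.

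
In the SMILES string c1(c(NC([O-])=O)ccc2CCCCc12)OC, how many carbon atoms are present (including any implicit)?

12

The symbol for carbon appears 12 times in the SMILES. Lowercase c denotes aromatic carbon and counts toward C.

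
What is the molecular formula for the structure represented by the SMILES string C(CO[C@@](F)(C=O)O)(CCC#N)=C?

Heavy atoms from the SMILES: 8 C, 1 F, 1 N, 3 O.
Implicit hydrogens by atom environment:
  4 × C: 2 H each → 8
  3 × C: no H
  2 × O: no H
  1 × C: 1 H
  1 × F: no H
  1 × N: no H
  1 × O: 1 H
  Total hydrogens = 10.
Molecular formula: C8H10FNO3

C8H10FNO3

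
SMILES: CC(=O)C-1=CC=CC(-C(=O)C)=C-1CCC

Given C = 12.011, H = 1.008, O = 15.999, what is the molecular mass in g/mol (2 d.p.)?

Molecular formula: C13H16O2.
M = 13×12.011 + 16×1.008 + 2×15.999 = 204.27 g/mol.

204.27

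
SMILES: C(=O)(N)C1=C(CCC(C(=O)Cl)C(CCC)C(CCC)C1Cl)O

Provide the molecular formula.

Heavy atoms from the SMILES: 16 C, 2 Cl, 1 N, 3 O.
Implicit hydrogens by atom environment:
  6 × C: 2 H each → 12
  4 × C: 1 H each → 4
  4 × C: no H
  2 × C: 3 H each → 6
  2 × Cl: no H
  2 × O: no H
  1 × N: 2 H
  1 × O: 1 H
  Total hydrogens = 25.
Molecular formula: C16H25Cl2NO3

C16H25Cl2NO3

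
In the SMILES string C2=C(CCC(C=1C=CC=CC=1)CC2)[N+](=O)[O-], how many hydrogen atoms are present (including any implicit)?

Hydrogens are implicit in SMILES; fill each atom to its normal valence:
  5 × C (aromatic): 1 H each → 5
  4 × C: 2 H each → 8
  2 × C: 1 H each → 2
  1 × C: no H
  1 × C (aromatic): no H
  1 × N (charge +1): no H
  1 × O: no H
  1 × O (charge -1): no H
  Total hydrogens = 15.

15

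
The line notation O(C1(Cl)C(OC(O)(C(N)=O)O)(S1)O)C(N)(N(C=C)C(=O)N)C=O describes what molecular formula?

Heavy atoms from the SMILES: 9 C, 1 Cl, 4 N, 8 O, 1 S.
Implicit hydrogens by atom environment:
  6 × C: no H
  5 × O: no H
  3 × N: 2 H each → 6
  3 × O: 1 H each → 3
  2 × C: 1 H each → 2
  1 × C: 2 H
  1 × Cl: no H
  1 × N: no H
  1 × S: no H
  Total hydrogens = 13.
Molecular formula: C9H13ClN4O8S

C9H13ClN4O8S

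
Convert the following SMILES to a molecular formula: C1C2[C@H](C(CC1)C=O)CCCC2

C11H18O

Heavy atoms from the SMILES: 11 C, 1 O.
Implicit hydrogens by atom environment:
  7 × C: 2 H each → 14
  4 × C: 1 H each → 4
  1 × O: no H
  Total hydrogens = 18.
Molecular formula: C11H18O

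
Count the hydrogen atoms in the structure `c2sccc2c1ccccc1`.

8

Hydrogens are implicit in SMILES; fill each atom to its normal valence:
  8 × C (aromatic): 1 H each → 8
  2 × C (aromatic): no H
  1 × S (aromatic): no H
  Total hydrogens = 8.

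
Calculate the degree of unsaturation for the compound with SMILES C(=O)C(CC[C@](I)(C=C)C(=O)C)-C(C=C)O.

4

Molecular formula from the SMILES: C12H17IO3.
DoU = (2C + 2 + N − H − X)/2 = (2·12 + 2 + 0 − 17 − 1)/2 = 8/2 = 4.
(Structurally: 0 ring(s) + 4 π bond(s) = 4.)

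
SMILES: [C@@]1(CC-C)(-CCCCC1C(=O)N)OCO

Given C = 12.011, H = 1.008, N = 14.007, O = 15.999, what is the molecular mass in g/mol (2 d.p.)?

Molecular formula: C11H21NO3.
M = 11×12.011 + 21×1.008 + 1×14.007 + 3×15.999 = 215.29 g/mol.

215.29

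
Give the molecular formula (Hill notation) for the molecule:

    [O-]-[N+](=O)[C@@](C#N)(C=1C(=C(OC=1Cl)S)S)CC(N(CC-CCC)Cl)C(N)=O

Heavy atoms from the SMILES: 14 C, 2 Cl, 4 N, 4 O, 2 S.
Implicit hydrogens by atom environment:
  5 × C: 2 H each → 10
  4 × C (aromatic): no H
  3 × C: no H
  2 × Cl: no H
  2 × N: no H
  2 × O: no H
  2 × S: 1 H each → 2
  1 × C: 3 H
  1 × C: 1 H
  1 × N: 2 H
  1 × N (charge +1): no H
  1 × O (aromatic): no H
  1 × O (charge -1): no H
  Total hydrogens = 18.
Molecular formula: C14H18Cl2N4O4S2

C14H18Cl2N4O4S2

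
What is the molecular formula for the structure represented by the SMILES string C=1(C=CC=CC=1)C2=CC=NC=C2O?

C11H9NO

Heavy atoms from the SMILES: 11 C, 1 N, 1 O.
Implicit hydrogens by atom environment:
  8 × C (aromatic): 1 H each → 8
  3 × C (aromatic): no H
  1 × N (aromatic): no H
  1 × O: 1 H
  Total hydrogens = 9.
Molecular formula: C11H9NO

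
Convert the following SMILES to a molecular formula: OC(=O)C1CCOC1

C5H8O3

Heavy atoms from the SMILES: 5 C, 3 O.
Implicit hydrogens by atom environment:
  3 × C: 2 H each → 6
  2 × O: no H
  1 × C: 1 H
  1 × C: no H
  1 × O: 1 H
  Total hydrogens = 8.
Molecular formula: C5H8O3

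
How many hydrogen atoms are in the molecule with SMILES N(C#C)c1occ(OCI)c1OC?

8

Hydrogens are implicit in SMILES; fill each atom to its normal valence:
  3 × C (aromatic): no H
  2 × O: no H
  1 × C: 3 H
  1 × C: 2 H
  1 × C (aromatic): 1 H
  1 × C: 1 H
  1 × C: no H
  1 × I: no H
  1 × N: 1 H
  1 × O (aromatic): no H
  Total hydrogens = 8.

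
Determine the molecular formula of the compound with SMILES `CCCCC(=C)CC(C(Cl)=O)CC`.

Heavy atoms from the SMILES: 11 C, 1 Cl, 1 O.
Implicit hydrogens by atom environment:
  6 × C: 2 H each → 12
  2 × C: 3 H each → 6
  2 × C: no H
  1 × C: 1 H
  1 × Cl: no H
  1 × O: no H
  Total hydrogens = 19.
Molecular formula: C11H19ClO

C11H19ClO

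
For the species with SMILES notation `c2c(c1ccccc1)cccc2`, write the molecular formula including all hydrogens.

C12H10

Heavy atoms from the SMILES: 12 C.
Implicit hydrogens by atom environment:
  10 × C (aromatic): 1 H each → 10
  2 × C (aromatic): no H
  Total hydrogens = 10.
Molecular formula: C12H10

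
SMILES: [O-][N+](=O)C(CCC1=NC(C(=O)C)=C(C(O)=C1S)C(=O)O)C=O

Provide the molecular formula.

Heavy atoms from the SMILES: 12 C, 2 N, 7 O, 1 S.
Implicit hydrogens by atom environment:
  5 × C (aromatic): no H
  4 × O: no H
  2 × C: 2 H each → 4
  2 × C: 1 H each → 2
  2 × C: no H
  2 × O: 1 H each → 2
  1 × C: 3 H
  1 × N (aromatic): no H
  1 × N (charge +1): no H
  1 × O (charge -1): no H
  1 × S: 1 H
  Total hydrogens = 12.
Molecular formula: C12H12N2O7S

C12H12N2O7S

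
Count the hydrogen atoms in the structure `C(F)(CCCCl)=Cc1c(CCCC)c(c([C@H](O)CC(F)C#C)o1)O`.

23

Hydrogens are implicit in SMILES; fill each atom to its normal valence:
  7 × C: 2 H each → 14
  4 × C: 1 H each → 4
  4 × C (aromatic): no H
  2 × C: no H
  2 × F: no H
  2 × O: 1 H each → 2
  1 × C: 3 H
  1 × Cl: no H
  1 × O (aromatic): no H
  Total hydrogens = 23.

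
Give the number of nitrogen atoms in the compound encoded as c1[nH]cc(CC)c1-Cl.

1

The symbol for nitrogen appears 1 time in the SMILES.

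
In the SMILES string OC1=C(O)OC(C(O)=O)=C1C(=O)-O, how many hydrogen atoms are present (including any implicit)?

Hydrogens are implicit in SMILES; fill each atom to its normal valence:
  4 × C (aromatic): no H
  4 × O: 1 H each → 4
  2 × C: no H
  2 × O: no H
  1 × O (aromatic): no H
  Total hydrogens = 4.

4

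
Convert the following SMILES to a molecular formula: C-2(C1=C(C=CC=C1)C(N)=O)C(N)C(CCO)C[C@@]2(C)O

C15H22N2O3

Heavy atoms from the SMILES: 15 C, 2 N, 3 O.
Implicit hydrogens by atom environment:
  4 × C (aromatic): 1 H each → 4
  3 × C: 2 H each → 6
  3 × C: 1 H each → 3
  2 × C: no H
  2 × C (aromatic): no H
  2 × N: 2 H each → 4
  2 × O: 1 H each → 2
  1 × C: 3 H
  1 × O: no H
  Total hydrogens = 22.
Molecular formula: C15H22N2O3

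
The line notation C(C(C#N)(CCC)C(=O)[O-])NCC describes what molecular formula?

Heavy atoms from the SMILES: 9 C, 2 N, 2 O.
Implicit hydrogens by atom environment:
  4 × C: 2 H each → 8
  3 × C: no H
  2 × C: 3 H each → 6
  1 × N: 1 H
  1 × N: no H
  1 × O: no H
  1 × O (charge -1): no H
  Total hydrogens = 15.
Net charge -1.
Molecular formula: C9H15N2O2-

C9H15N2O2-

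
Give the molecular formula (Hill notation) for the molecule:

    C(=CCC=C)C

Heavy atoms from the SMILES: 6 C.
Implicit hydrogens by atom environment:
  3 × C: 1 H each → 3
  2 × C: 2 H each → 4
  1 × C: 3 H
  Total hydrogens = 10.
Molecular formula: C6H10

C6H10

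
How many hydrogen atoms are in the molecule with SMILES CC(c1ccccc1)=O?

8

Hydrogens are implicit in SMILES; fill each atom to its normal valence:
  5 × C (aromatic): 1 H each → 5
  1 × C: 3 H
  1 × C (aromatic): no H
  1 × C: no H
  1 × O: no H
  Total hydrogens = 8.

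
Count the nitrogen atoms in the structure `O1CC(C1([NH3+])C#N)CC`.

2

The symbol for nitrogen appears 2 times in the SMILES.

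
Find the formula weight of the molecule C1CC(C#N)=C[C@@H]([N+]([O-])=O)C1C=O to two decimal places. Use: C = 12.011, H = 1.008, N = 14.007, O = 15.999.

Molecular formula: C8H8N2O3.
M = 8×12.011 + 8×1.008 + 2×14.007 + 3×15.999 = 180.16 g/mol.

180.16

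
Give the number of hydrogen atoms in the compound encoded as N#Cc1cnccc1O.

4

Hydrogens are implicit in SMILES; fill each atom to its normal valence:
  3 × C (aromatic): 1 H each → 3
  2 × C (aromatic): no H
  1 × C: no H
  1 × N (aromatic): no H
  1 × N: no H
  1 × O: 1 H
  Total hydrogens = 4.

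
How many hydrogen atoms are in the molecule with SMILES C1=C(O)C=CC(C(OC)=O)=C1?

Hydrogens are implicit in SMILES; fill each atom to its normal valence:
  4 × C (aromatic): 1 H each → 4
  2 × C (aromatic): no H
  2 × O: no H
  1 × C: 3 H
  1 × C: no H
  1 × O: 1 H
  Total hydrogens = 8.

8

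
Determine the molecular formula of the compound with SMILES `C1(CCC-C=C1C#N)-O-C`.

C8H11NO

Heavy atoms from the SMILES: 8 C, 1 N, 1 O.
Implicit hydrogens by atom environment:
  3 × C: 2 H each → 6
  2 × C: 1 H each → 2
  2 × C: no H
  1 × C: 3 H
  1 × N: no H
  1 × O: no H
  Total hydrogens = 11.
Molecular formula: C8H11NO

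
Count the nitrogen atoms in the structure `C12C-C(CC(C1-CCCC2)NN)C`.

2

The symbol for nitrogen appears 2 times in the SMILES.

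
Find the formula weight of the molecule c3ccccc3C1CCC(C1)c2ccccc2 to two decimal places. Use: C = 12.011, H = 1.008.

Molecular formula: C17H18.
M = 17×12.011 + 18×1.008 = 222.33 g/mol.

222.33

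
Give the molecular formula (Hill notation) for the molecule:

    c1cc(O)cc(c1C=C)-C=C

C10H10O

Heavy atoms from the SMILES: 10 C, 1 O.
Implicit hydrogens by atom environment:
  3 × C (aromatic): 1 H each → 3
  3 × C (aromatic): no H
  2 × C: 2 H each → 4
  2 × C: 1 H each → 2
  1 × O: 1 H
  Total hydrogens = 10.
Molecular formula: C10H10O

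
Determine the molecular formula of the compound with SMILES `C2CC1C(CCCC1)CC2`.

C10H18

Heavy atoms from the SMILES: 10 C.
Implicit hydrogens by atom environment:
  8 × C: 2 H each → 16
  2 × C: 1 H each → 2
  Total hydrogens = 18.
Molecular formula: C10H18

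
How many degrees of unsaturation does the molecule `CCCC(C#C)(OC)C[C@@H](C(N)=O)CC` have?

Molecular formula from the SMILES: C12H21NO2.
DoU = (2C + 2 + N − H − X)/2 = (2·12 + 2 + 1 − 21 − 0)/2 = 6/2 = 3.
(Structurally: 0 ring(s) + 3 π bond(s) = 3.)

3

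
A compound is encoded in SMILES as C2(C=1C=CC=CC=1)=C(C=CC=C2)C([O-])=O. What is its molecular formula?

C13H9O2-

Heavy atoms from the SMILES: 13 C, 2 O.
Implicit hydrogens by atom environment:
  9 × C (aromatic): 1 H each → 9
  3 × C (aromatic): no H
  1 × C: no H
  1 × O: no H
  1 × O (charge -1): no H
  Total hydrogens = 9.
Net charge -1.
Molecular formula: C13H9O2-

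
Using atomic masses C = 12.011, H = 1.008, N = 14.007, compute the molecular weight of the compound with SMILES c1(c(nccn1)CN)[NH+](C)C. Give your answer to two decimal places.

153.21

Molecular formula: C7H13N4+.
M = 7×12.011 + 13×1.008 + 4×14.007 = 153.21 g/mol.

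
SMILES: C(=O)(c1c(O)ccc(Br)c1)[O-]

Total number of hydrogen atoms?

4

Hydrogens are implicit in SMILES; fill each atom to its normal valence:
  3 × C (aromatic): 1 H each → 3
  3 × C (aromatic): no H
  1 × Br: no H
  1 × C: no H
  1 × O: 1 H
  1 × O: no H
  1 × O (charge -1): no H
  Total hydrogens = 4.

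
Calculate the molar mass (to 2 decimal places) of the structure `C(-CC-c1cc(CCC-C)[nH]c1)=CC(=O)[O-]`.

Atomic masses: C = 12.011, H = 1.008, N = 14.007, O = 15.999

Molecular formula: C13H18NO2-.
M = 13×12.011 + 18×1.008 + 1×14.007 + 2×15.999 = 220.29 g/mol.

220.29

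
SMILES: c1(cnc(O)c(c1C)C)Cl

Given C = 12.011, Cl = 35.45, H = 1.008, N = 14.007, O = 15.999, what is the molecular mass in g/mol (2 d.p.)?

157.60

Molecular formula: C7H8ClNO.
M = 7×12.011 + 1×35.45 + 8×1.008 + 1×14.007 + 1×15.999 = 157.60 g/mol.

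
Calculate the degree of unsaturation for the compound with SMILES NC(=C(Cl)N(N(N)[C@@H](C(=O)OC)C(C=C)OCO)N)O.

3

Molecular formula from the SMILES: C9H18ClN5O5.
DoU = (2C + 2 + N − H − X)/2 = (2·9 + 2 + 5 − 18 − 1)/2 = 6/2 = 3.
(Structurally: 0 ring(s) + 3 π bond(s) = 3.)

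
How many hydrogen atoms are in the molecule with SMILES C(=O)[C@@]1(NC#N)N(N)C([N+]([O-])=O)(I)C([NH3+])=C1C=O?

Hydrogens are implicit in SMILES; fill each atom to its normal valence:
  5 × C: no H
  3 × O: no H
  2 × C: 1 H each → 2
  2 × N: no H
  1 × I: no H
  1 × N (charge +1): 3 H
  1 × N: 2 H
  1 × N: 1 H
  1 × N (charge +1): no H
  1 × O (charge -1): no H
  Total hydrogens = 8.

8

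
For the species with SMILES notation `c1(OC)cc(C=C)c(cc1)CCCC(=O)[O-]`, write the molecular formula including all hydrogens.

Heavy atoms from the SMILES: 13 C, 3 O.
Implicit hydrogens by atom environment:
  4 × C: 2 H each → 8
  3 × C (aromatic): 1 H each → 3
  3 × C (aromatic): no H
  2 × O: no H
  1 × C: 3 H
  1 × C: 1 H
  1 × C: no H
  1 × O (charge -1): no H
  Total hydrogens = 15.
Net charge -1.
Molecular formula: C13H15O3-

C13H15O3-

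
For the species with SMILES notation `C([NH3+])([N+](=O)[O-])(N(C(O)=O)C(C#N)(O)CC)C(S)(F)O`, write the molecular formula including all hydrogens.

C7H12FN4O6S+

Heavy atoms from the SMILES: 7 C, 1 F, 4 N, 6 O, 1 S.
Implicit hydrogens by atom environment:
  5 × C: no H
  3 × O: 1 H each → 3
  2 × N: no H
  2 × O: no H
  1 × C: 3 H
  1 × C: 2 H
  1 × F: no H
  1 × N (charge +1): 3 H
  1 × N (charge +1): no H
  1 × O (charge -1): no H
  1 × S: 1 H
  Total hydrogens = 12.
Net charge +1.
Molecular formula: C7H12FN4O6S+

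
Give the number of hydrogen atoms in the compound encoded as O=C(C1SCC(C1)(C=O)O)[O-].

Hydrogens are implicit in SMILES; fill each atom to its normal valence:
  2 × C: 2 H each → 4
  2 × C: 1 H each → 2
  2 × C: no H
  2 × O: no H
  1 × O: 1 H
  1 × O (charge -1): no H
  1 × S: no H
  Total hydrogens = 7.

7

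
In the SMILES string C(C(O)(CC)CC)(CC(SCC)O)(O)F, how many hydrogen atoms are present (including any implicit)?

Hydrogens are implicit in SMILES; fill each atom to its normal valence:
  4 × C: 2 H each → 8
  3 × C: 3 H each → 9
  3 × O: 1 H each → 3
  2 × C: no H
  1 × C: 1 H
  1 × F: no H
  1 × S: no H
  Total hydrogens = 21.

21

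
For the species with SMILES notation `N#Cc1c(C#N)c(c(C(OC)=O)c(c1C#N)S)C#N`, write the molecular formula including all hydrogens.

Heavy atoms from the SMILES: 12 C, 4 N, 2 O, 1 S.
Implicit hydrogens by atom environment:
  6 × C (aromatic): no H
  5 × C: no H
  4 × N: no H
  2 × O: no H
  1 × C: 3 H
  1 × S: 1 H
  Total hydrogens = 4.
Molecular formula: C12H4N4O2S

C12H4N4O2S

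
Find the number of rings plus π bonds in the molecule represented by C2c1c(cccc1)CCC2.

5

Molecular formula from the SMILES: C10H12.
DoU = (2C + 2 + N − H − X)/2 = (2·10 + 2 + 0 − 12 − 0)/2 = 10/2 = 5.
(Structurally: 2 ring(s) + 3 π bond(s) = 5.)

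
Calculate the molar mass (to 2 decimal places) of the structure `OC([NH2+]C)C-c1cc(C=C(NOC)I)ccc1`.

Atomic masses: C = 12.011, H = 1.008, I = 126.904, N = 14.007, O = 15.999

Molecular formula: C12H18IN2O2+.
M = 12×12.011 + 18×1.008 + 1×126.904 + 2×14.007 + 2×15.999 = 349.19 g/mol.

349.19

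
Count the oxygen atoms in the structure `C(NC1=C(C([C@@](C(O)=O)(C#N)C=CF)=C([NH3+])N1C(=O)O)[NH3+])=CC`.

The symbol for oxygen appears 4 times in the SMILES.

4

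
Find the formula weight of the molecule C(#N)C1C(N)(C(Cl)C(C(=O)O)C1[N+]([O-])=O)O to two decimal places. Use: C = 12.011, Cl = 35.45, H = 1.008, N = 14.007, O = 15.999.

Molecular formula: C7H8ClN3O5.
M = 7×12.011 + 1×35.45 + 8×1.008 + 3×14.007 + 5×15.999 = 249.61 g/mol.

249.61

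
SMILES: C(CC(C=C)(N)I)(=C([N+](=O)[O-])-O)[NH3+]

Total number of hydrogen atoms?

Hydrogens are implicit in SMILES; fill each atom to its normal valence:
  3 × C: no H
  2 × C: 2 H each → 4
  1 × C: 1 H
  1 × I: no H
  1 × N (charge +1): 3 H
  1 × N: 2 H
  1 × N (charge +1): no H
  1 × O: 1 H
  1 × O: no H
  1 × O (charge -1): no H
  Total hydrogens = 11.

11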